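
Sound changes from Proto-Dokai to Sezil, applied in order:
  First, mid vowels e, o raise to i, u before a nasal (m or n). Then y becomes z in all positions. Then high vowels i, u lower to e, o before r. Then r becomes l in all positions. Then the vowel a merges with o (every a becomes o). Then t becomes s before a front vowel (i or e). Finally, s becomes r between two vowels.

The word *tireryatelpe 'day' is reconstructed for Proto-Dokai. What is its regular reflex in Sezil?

Sezil: *tireryatelpe > tirerzatelpe > tererzatelpe > telelzatelpe > telelzotelpe > selelzoselpe > selelzorelpe  (by unconditioned shift, pre-rhotic lowering, unconditioned shift, vowel merger, palatalisation, rhotacism)

selelzorelpe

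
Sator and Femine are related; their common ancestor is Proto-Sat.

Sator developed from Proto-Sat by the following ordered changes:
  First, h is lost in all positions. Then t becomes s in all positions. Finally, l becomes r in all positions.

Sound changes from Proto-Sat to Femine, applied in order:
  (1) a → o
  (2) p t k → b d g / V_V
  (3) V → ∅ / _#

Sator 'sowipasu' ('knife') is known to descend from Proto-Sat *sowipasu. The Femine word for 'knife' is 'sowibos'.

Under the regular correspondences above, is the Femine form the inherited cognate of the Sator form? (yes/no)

Derive the expected Femine reflex of *sowipasu:
Femine: *sowipasu
  sowipasu → sowiposu   [vowel merger]
  sowiposu → sowibosu   [intervocalic voicing]
  sowibosu → sowibos   [apocope]
  giving Femine sowibos.
Femine 'sowibos' matches the regular reflex exactly, so the pair is cognate.

yes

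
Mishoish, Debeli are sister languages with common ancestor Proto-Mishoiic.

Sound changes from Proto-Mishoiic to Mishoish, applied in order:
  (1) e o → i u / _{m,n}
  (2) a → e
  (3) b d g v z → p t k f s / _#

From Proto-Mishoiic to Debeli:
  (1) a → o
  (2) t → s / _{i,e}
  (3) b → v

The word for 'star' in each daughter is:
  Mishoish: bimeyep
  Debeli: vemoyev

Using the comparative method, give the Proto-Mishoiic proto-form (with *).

Position 4: Mishoish has e, Debeli has o. Taking the neighbouring segments as reconstructed: Mishoish e could go back to *a or *e; Debeli o could go back to *a or *o — the one source consistent with every daughter is *a.
Position 1: Mishoish has b, Debeli has v. Mishoish preserves b here (none of its changes turn any other segment into b), so the proto-segment is *b.
Position 7: Mishoish has p, Debeli has v. Taking the neighbouring segments as reconstructed: Mishoish p could go back to *p or *b; Debeli v could go back to *b or *v — the one source consistent with every daughter is *b.
Verify the candidate proto-form against each daughter:
Mishoish: start from *bemayeb.
  rule 1 (pre-nasal raising): bemayeb → bimayeb
  rule 2 (vowel merger): bimayeb → bimeyeb
  rule 3 (final devoicing): bimeyeb → bimeyep
  ⇒ Mishoish bimeyep
Debeli: *bemayeb
  bemayeb → bemoyeb   [vowel merger]
  bemoyeb (rule 2 does not apply)
  bemoyeb → vemoyev   [unconditioned shift]
  giving Debeli vemoyev.
*bemayeb is the unique common source.

*bemayeb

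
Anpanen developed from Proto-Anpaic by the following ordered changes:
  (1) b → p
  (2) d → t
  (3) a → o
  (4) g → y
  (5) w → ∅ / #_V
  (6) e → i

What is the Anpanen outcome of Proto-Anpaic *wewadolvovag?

iwotolvovoy

Anpanen: *wewadolvovag
  wewadolvovag (rule 1 does not apply)
  wewadolvovag → wewatolvovag   [unconditioned shift]
  wewatolvovag → wewotolvovog   [vowel merger]
  wewotolvovog → wewotolvovoy   [unconditioned shift]
  wewotolvovoy → ewotolvovoy   [glide loss]
  ewotolvovoy → iwotolvovoy   [vowel merger]
  giving Anpanen iwotolvovoy.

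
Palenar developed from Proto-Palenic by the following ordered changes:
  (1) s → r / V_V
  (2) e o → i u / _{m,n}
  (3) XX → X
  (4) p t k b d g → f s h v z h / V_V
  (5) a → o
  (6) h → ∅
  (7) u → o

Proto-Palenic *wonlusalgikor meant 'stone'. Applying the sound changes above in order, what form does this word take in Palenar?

wonlorolgior

Palenar: *wonlusalgikor
  wonlusalgikor → wonluralgikor   [rhotacism]
  wonluralgikor → wunluralgikor   [pre-nasal raising]
  wunluralgikor (rule 3 does not apply)
  wunluralgikor → wunluralgihor   [intervocalic lenition]
  wunluralgihor → wunlurolgihor   [vowel merger]
  wunlurolgihor → wunlurolgior   [h-loss]
  wunlurolgior → wonlorolgior   [vowel merger]
  giving Palenar wonlorolgior.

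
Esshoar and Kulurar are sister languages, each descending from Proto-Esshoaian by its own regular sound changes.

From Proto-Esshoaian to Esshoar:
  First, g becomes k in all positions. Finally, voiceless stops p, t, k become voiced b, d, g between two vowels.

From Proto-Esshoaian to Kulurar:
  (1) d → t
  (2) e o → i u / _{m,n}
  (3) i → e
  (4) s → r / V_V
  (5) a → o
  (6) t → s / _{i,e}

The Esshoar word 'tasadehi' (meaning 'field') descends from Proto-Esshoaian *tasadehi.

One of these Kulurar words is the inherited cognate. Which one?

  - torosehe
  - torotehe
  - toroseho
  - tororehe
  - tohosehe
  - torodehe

torosehe

Kulurar: *tasadehi > tasatehi > tasatehe > taratehe > torotehe > torosehe  (by unconditioned shift, vowel merger, rhotacism, vowel merger, palatalisation)
The other candidates each miss or misapply at least one Kulurar change.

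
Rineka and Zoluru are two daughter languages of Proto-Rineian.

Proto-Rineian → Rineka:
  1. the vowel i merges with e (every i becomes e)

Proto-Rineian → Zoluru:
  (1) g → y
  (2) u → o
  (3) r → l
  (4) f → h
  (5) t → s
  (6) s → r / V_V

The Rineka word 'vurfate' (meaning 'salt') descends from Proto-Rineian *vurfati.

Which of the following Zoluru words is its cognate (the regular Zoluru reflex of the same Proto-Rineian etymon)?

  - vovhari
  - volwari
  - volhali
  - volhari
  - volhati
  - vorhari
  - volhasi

volhari

Zoluru: *vurfati > vorfati > volfati > volhati > volhasi > volhari  (by vowel merger, unconditioned shift, unconditioned shift, unconditioned shift, rhotacism)
Only 'volhari' matches the regular Zoluru development of *vurfati.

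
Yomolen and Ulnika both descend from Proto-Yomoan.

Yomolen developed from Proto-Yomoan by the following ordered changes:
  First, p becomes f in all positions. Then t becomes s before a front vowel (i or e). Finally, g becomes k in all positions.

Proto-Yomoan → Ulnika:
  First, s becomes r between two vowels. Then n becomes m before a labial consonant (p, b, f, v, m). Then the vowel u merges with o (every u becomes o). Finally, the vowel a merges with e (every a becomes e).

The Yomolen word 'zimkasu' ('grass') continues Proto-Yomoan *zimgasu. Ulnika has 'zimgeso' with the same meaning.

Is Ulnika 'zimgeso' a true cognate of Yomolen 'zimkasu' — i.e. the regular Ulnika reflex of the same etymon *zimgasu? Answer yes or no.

Derive the expected Ulnika reflex of *zimgasu:
Ulnika: *zimgasu
  zimgasu → zimgaru   [rhotacism]
  zimgaru (rule 2 does not apply)
  zimgaru → zimgaro   [vowel merger]
  zimgaro → zimgero   [vowel merger]
  giving Ulnika zimgero.
The regular Ulnika reflex would be 'zimgero', but the attested form is 'zimgeso'. The correspondence is irregular, so they are not cognates (the Ulnika form has a different source).

no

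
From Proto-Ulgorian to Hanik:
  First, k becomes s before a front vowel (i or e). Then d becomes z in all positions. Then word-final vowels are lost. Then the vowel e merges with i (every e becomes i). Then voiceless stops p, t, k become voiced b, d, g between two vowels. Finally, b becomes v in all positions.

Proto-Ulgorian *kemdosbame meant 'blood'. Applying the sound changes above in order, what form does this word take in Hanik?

Hanik: *kemdosbame
  kemdosbame → semdosbame   [palatalisation]
  semdosbame → semzosbame   [unconditioned shift]
  semzosbame → semzosbam   [apocope]
  semzosbam → simzosbam   [vowel merger]
  simzosbam (rule 5 does not apply)
  simzosbam → simzosvam   [unconditioned shift]
  giving Hanik simzosvam.

simzosvam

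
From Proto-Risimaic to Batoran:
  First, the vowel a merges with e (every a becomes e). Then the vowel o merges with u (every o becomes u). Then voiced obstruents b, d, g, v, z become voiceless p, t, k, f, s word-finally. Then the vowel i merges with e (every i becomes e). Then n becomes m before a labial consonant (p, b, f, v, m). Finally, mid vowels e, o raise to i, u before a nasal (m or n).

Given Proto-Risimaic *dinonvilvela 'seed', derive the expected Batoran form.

Batoran: start from *dinonvilvela.
  rule 1 (vowel merger): dinonvilvela → dinonvilvele
  rule 2 (vowel merger): dinonvilvele → dinunvilvele
  rule 3: no change — dinunvilvele
  rule 4 (vowel merger): dinunvilvele → denunvelvele
  rule 5 (nasal place assimilation): denunvelvele → denumvelvele
  rule 6 (pre-nasal raising): denumvelvele → dinumvelvele
  ⇒ Batoran dinumvelvele

dinumvelvele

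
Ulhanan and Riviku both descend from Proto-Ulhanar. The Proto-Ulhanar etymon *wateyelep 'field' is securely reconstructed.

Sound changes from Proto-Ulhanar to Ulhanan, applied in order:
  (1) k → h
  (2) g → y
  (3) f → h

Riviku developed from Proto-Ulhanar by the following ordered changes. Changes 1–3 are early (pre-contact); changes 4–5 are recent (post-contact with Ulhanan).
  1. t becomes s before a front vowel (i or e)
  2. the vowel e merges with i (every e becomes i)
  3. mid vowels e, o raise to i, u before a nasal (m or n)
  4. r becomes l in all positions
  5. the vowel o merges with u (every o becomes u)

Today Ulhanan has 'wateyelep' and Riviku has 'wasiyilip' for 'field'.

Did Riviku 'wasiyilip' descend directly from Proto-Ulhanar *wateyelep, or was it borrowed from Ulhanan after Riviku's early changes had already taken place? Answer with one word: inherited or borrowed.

inherited

If inherited, *wateyelep would pass through all of Riviku's changes:
Riviku: start from *wateyelep.
  rule 1 (palatalisation): wateyelep → waseyelep
  rule 2 (vowel merger): waseyelep → wasiyilip
  rule 3: no change — wasiyilip
  rule 4: no change — wasiyilip
  rule 5: no change — wasiyilip
  ⇒ Riviku wasiyilip
If borrowed from Ulhanan 'wateyelep' after the early changes, it would undergo only the recent ones:
  rule 4 (unconditioned shift): no change (wateyelep)
  rule 5 (vowel merger): no change (wateyelep)
  ⇒ as a loan: wateyelep
Riviku 'wasiyilip' matches the inherited outcome exactly, so it is an inherited cognate, not a loan.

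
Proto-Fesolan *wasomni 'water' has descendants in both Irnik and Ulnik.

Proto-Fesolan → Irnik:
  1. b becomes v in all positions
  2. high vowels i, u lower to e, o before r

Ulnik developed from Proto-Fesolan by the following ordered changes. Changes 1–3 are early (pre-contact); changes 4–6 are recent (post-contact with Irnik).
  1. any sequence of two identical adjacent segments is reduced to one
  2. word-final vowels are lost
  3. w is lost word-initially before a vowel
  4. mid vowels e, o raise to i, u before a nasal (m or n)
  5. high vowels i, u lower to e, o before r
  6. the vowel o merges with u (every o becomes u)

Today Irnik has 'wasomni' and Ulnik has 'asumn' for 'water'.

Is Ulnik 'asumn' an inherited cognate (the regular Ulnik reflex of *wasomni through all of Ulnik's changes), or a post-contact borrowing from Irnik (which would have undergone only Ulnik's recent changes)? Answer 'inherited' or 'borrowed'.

inherited

If inherited, *wasomni would pass through all of Ulnik's changes:
Ulnik: start from *wasomni.
  rule 1: no change — wasomni
  rule 2 (apocope): wasomni → wasomn
  rule 3 (glide loss): wasomn → asomn
  rule 4 (pre-nasal raising): asomn → asumn
  rule 5: no change — asumn
  rule 6: no change — asumn
  ⇒ Ulnik asumn
If borrowed from Irnik 'wasomni' after the early changes, it would undergo only the recent ones:
  rule 4 (pre-nasal raising): wasomni → wasumni
  rule 5 (pre-rhotic lowering): no change (wasumni)
  rule 6 (vowel merger): no change (wasumni)
  ⇒ as a loan: wasumni
Ulnik 'asumn' matches the inherited outcome exactly, so it is an inherited cognate, not a loan.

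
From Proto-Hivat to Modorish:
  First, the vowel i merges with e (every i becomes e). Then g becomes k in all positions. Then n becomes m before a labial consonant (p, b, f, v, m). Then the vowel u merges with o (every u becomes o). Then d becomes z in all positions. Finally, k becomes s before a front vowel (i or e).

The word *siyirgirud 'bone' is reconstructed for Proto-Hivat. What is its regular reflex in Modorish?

seyerseroz

Modorish: *siyirgirud
  siyirgirud → seyergerud   [vowel merger]
  seyergerud → seyerkerud   [unconditioned shift]
  seyerkerud (rule 3 does not apply)
  seyerkerud → seyerkerod   [vowel merger]
  seyerkerod → seyerkeroz   [unconditioned shift]
  seyerkeroz → seyerseroz   [palatalisation]
  giving Modorish seyerseroz.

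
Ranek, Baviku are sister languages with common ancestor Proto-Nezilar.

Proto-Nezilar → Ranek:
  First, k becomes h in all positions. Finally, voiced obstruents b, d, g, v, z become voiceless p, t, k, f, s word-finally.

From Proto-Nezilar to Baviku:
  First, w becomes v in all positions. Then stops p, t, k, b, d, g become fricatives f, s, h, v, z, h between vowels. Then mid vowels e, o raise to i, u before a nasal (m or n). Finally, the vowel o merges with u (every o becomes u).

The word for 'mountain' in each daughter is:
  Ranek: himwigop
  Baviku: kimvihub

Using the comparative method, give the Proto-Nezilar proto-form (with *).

Position 1: Ranek has h, Baviku has k. Baviku preserves k here (none of its changes turn any other segment into k), so the proto-segment is *k.
Position 4: Ranek has w, Baviku has v. Ranek preserves w here (none of its changes turn any other segment into w), so the proto-segment is *w.
Verify the candidate proto-form against each daughter:
Ranek: *kimwigob > himwigob > himwigop  (by unconditioned shift, final devoicing)
Baviku: *kimwigob
  kimwigob → kimvigob   [unconditioned shift]
  kimvigob → kimvihob   [intervocalic lenition]
  kimvihob (rule 3 does not apply)
  kimvihob → kimvihub   [vowel merger]
  giving Baviku kimvihub.
Only *kimwigob yields all of Ranek himwigop, Baviku kimvihub.

*kimwigob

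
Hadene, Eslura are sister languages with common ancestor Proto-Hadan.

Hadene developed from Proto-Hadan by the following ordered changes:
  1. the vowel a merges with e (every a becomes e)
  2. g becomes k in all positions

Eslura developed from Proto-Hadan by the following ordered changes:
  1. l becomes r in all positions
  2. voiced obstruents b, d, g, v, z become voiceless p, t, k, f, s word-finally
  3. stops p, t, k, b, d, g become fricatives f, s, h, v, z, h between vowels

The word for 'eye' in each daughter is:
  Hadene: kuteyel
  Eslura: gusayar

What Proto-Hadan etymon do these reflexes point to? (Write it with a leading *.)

Position 3: Hadene has t, Eslura has s. Hadene preserves t here (none of its changes turn any other segment into t), so the proto-segment is *t.
Position 1: Hadene has k, Eslura has g. Eslura preserves g here (none of its changes turn any other segment into g), so the proto-segment is *g.
Verify the candidate proto-form against each daughter:
Hadene: *gutayal
  gutayal → guteyel   [vowel merger]
  guteyel → kuteyel   [unconditioned shift]
  giving Hadene kuteyel.
Eslura: *gutayal
  gutayal → gutayar   [unconditioned shift]
  gutayar (rule 2 does not apply)
  gutayar → gusayar   [intervocalic lenition]
  giving Eslura gusayar.
*gutayal is the unique common source.

*gutayal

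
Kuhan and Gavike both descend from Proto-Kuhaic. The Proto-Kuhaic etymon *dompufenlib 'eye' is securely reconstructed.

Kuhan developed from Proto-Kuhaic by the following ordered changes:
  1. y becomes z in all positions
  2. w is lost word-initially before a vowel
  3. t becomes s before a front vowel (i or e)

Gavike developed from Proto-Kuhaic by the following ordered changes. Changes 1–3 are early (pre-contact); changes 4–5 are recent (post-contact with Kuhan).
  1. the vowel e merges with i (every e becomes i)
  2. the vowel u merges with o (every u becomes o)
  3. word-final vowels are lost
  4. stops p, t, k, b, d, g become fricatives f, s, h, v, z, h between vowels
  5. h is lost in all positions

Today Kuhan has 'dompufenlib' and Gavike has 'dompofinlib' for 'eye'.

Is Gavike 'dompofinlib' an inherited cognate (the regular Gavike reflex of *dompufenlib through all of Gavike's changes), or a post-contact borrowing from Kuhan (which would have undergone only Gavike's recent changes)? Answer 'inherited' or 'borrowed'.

inherited

If inherited, *dompufenlib would pass through all of Gavike's changes:
Gavike: *dompufenlib
  dompufenlib → dompufinlib   [vowel merger]
  dompufinlib → dompofinlib   [vowel merger]
  dompofinlib (rule 3 does not apply)
  dompofinlib (rule 4 does not apply)
  dompofinlib (rule 5 does not apply)
  giving Gavike dompofinlib.
If borrowed from Kuhan 'dompufenlib' after the early changes, it would undergo only the recent ones:
  rule 4 (intervocalic lenition): no change (dompufenlib)
  rule 5 (h-loss): no change (dompufenlib)
  ⇒ as a loan: dompufenlib
Gavike 'dompofinlib' matches the inherited outcome exactly, so it is an inherited cognate, not a loan.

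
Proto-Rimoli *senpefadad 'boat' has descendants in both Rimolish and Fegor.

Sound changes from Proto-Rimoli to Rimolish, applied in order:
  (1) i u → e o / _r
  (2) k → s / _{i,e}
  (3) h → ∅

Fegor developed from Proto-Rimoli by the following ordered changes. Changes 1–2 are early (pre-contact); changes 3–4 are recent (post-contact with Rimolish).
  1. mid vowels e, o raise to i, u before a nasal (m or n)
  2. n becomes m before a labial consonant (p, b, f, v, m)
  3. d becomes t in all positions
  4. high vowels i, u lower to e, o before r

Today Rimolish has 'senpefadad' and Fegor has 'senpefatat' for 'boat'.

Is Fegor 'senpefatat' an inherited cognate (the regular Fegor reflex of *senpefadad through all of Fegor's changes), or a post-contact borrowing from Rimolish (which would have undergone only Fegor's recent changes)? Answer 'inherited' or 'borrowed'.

borrowed

If inherited, *senpefadad would pass through all of Fegor's changes:
Fegor: *senpefadad
  senpefadad → sinpefadad   [pre-nasal raising]
  sinpefadad → simpefadad   [nasal place assimilation]
  simpefadad → simpefatat   [unconditioned shift]
  simpefatat (rule 4 does not apply)
  giving Fegor simpefatat.
If borrowed from Rimolish 'senpefadad' after the early changes, it would undergo only the recent ones:
  rule 3 (unconditioned shift): senpefadad → senpefatat
  rule 4 (pre-rhotic lowering): no change (senpefatat)
  ⇒ as a loan: senpefatat
Fegor 'senpefatat' matches the loan outcome 'senpefatat', not the inherited 'simpefatat' — it skipped the early Fegor changes, so it was borrowed from Rimolish.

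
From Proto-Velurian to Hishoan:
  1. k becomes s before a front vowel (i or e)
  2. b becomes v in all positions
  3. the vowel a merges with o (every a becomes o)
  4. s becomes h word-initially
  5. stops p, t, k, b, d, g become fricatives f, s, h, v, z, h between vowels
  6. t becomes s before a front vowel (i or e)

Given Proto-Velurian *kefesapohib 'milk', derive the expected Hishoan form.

hefesofohiv

Hishoan: *kefesapohib > sefesapohib > sefesapohiv > sefesopohiv > hefesopohiv > hefesofohiv  (by palatalisation, unconditioned shift, vowel merger, debuccalisation, intervocalic lenition)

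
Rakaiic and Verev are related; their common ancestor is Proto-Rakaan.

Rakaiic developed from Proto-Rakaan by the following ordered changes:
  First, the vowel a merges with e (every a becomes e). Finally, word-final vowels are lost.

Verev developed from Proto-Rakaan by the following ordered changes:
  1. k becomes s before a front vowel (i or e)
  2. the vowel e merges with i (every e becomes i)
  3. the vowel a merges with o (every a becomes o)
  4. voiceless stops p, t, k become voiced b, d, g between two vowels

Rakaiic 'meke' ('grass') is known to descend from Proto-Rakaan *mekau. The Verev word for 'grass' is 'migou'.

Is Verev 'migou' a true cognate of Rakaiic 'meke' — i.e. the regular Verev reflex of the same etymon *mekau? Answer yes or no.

Derive the expected Verev reflex of *mekau:
Verev: start from *mekau.
  rule 1: no change — mekau
  rule 2 (vowel merger): mekau → mikau
  rule 3 (vowel merger): mikau → mikou
  rule 4 (intervocalic voicing): mikou → migou
  ⇒ Verev migou
Verev 'migou' matches the regular reflex exactly, so the pair is cognate.

yes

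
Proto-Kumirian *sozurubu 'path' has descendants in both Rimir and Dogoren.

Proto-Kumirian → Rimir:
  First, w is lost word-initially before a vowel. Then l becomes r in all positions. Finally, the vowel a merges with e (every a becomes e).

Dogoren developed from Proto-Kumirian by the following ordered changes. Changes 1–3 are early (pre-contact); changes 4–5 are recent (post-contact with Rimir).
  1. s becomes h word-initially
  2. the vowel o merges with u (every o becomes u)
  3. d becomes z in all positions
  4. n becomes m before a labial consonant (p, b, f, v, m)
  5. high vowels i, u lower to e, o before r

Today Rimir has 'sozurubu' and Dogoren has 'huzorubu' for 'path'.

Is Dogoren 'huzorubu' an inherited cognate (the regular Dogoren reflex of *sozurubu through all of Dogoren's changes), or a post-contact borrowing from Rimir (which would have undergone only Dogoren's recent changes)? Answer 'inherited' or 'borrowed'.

If inherited, *sozurubu would pass through all of Dogoren's changes:
Dogoren: *sozurubu > hozurubu > huzurubu > huzorubu  (by debuccalisation, vowel merger, pre-rhotic lowering)
If borrowed from Rimir 'sozurubu' after the early changes, it would undergo only the recent ones:
  rule 4 (nasal place assimilation): no change (sozurubu)
  rule 5 (pre-rhotic lowering): sozurubu → sozorubu
  ⇒ as a loan: sozorubu
Dogoren 'huzorubu' matches the inherited outcome exactly, so it is an inherited cognate, not a loan.

inherited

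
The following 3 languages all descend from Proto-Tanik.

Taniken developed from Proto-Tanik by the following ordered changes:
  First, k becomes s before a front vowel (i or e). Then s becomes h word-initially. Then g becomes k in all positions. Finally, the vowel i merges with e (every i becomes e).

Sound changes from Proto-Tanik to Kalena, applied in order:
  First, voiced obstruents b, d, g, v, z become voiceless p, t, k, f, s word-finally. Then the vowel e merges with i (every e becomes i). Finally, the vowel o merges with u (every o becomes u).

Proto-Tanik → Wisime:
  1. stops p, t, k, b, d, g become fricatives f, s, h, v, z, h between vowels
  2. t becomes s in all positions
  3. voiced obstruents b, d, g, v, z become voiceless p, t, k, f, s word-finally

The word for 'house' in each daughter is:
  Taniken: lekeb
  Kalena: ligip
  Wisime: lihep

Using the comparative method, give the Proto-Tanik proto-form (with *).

*ligeb

Position 3: Taniken has k, Kalena has g, Wisime has h. Kalena preserves g here (none of its changes turn any other segment into g), so the proto-segment is *g.
Position 4: Taniken has e, Kalena has i, Wisime has e. Wisime preserves e here (none of its changes turn any other segment into e), so the proto-segment is *e.
Verify the candidate proto-form against each daughter:
Taniken: *ligeb > likeb > lekeb  (by unconditioned shift, vowel merger)
Kalena: *ligeb > ligep > ligip  (by final devoicing, vowel merger)
Wisime: start from *ligeb.
  rule 1 (intervocalic lenition): ligeb → liheb
  rule 2: no change — liheb
  rule 3 (final devoicing): liheb → lihep
  ⇒ Wisime lihep
*ligeb is the unique common source.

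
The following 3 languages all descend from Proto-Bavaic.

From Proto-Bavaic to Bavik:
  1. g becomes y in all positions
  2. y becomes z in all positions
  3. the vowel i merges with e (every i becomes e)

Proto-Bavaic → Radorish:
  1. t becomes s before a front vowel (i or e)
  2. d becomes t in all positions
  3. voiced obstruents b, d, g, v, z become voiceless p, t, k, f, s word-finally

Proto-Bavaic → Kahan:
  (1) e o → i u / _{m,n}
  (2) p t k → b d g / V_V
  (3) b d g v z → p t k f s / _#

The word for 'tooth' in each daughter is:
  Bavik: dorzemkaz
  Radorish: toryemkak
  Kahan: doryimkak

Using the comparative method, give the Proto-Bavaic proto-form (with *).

Position 9: Bavik has z, Radorish has k, Kahan has k. Taking the neighbouring segments as reconstructed: Bavik z could go back to *g or *z or *y; Radorish k could go back to *k or *g; Kahan k could go back to *k or *g — the one source consistent with every daughter is *g.
Position 1: Bavik has d, Radorish has t, Kahan has d. Bavik preserves d here (none of its changes turn any other segment into d), so the proto-segment is *d.
Position 4: Bavik has z, Radorish has y, Kahan has y. Radorish preserves y here (none of its changes turn any other segment into y), so the proto-segment is *y.
This points to *doryemkag. Verify forward in each daughter:
Bavik: *doryemkag > doryemkay > dorzemkaz  (by unconditioned shift, unconditioned shift)
Radorish: *doryemkag
  doryemkag (rule 1 does not apply)
  doryemkag → toryemkag   [unconditioned shift]
  toryemkag → toryemkak   [final devoicing]
  giving Radorish toryemkak.
Kahan: *doryemkag > doryimkag > doryimkak  (by pre-nasal raising, final devoicing)
No other proto-form is consistent with every reflex, so the reconstruction is *doryemkag.

*doryemkag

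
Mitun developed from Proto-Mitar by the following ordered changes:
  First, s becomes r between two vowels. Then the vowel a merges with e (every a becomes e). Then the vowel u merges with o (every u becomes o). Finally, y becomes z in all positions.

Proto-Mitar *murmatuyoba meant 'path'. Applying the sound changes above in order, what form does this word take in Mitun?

mormetozobe

Mitun: *murmatuyoba
  murmatuyoba (rule 1 does not apply)
  murmatuyoba → murmetuyobe   [vowel merger]
  murmetuyobe → mormetoyobe   [vowel merger]
  mormetoyobe → mormetozobe   [unconditioned shift]
  giving Mitun mormetozobe.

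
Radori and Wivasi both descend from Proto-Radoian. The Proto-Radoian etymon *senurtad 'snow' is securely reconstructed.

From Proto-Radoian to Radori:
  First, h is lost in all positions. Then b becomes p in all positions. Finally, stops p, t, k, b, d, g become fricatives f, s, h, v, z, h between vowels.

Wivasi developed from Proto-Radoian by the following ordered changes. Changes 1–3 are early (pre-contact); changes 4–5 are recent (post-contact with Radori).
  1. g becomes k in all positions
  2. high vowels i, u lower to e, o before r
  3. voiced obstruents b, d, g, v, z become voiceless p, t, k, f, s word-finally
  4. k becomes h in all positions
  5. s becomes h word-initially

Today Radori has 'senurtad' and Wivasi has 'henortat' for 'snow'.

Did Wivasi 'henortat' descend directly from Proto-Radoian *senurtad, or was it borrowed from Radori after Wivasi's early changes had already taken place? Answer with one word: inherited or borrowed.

If inherited, *senurtad would pass through all of Wivasi's changes:
Wivasi: start from *senurtad.
  rule 1: no change — senurtad
  rule 2 (pre-rhotic lowering): senurtad → senortad
  rule 3 (final devoicing): senortad → senortat
  rule 4: no change — senortat
  rule 5 (debuccalisation): senortat → henortat
  ⇒ Wivasi henortat
If borrowed from Radori 'senurtad' after the early changes, it would undergo only the recent ones:
  rule 4 (unconditioned shift): no change (senurtad)
  rule 5 (debuccalisation): senurtad → henurtad
  ⇒ as a loan: henurtad
Wivasi 'henortat' matches the inherited outcome exactly, so it is an inherited cognate, not a loan.

inherited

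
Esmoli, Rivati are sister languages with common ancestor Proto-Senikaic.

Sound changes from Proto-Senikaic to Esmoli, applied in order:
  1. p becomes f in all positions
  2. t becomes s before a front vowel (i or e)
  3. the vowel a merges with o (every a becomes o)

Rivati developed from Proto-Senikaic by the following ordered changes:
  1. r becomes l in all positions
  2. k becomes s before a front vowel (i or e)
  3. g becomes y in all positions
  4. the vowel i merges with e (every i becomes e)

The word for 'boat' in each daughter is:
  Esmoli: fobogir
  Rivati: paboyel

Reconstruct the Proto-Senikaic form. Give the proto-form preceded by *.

Position 5: Esmoli has g, Rivati has y. Esmoli preserves g here (none of its changes turn any other segment into g), so the proto-segment is *g.
Position 2: Esmoli has o, Rivati has a. Rivati preserves a here (none of its changes turn any other segment into a), so the proto-segment is *a.
Continuing position by position gives *pabogir; check it forward:
Esmoli: *pabogir
  pabogir → fabogir   [unconditioned shift]
  fabogir (rule 2 does not apply)
  fabogir → fobogir   [vowel merger]
  giving Esmoli fobogir.
Rivati: *pabogir > pabogil > paboyil > paboyel  (by unconditioned shift, unconditioned shift, vowel merger)
No other proto-form is consistent with every reflex, so the reconstruction is *pabogir.

*pabogir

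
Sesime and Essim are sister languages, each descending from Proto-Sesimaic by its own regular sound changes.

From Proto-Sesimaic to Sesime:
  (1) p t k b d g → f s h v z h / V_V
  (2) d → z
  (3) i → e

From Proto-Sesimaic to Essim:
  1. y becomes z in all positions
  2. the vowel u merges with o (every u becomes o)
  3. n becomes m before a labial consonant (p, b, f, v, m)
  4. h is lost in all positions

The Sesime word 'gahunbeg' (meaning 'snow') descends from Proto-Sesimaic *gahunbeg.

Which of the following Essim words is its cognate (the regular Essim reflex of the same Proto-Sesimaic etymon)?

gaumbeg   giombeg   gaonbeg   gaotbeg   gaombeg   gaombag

Essim: *gahunbeg
  gahunbeg (rule 1 does not apply)
  gahunbeg → gahonbeg   [vowel merger]
  gahonbeg → gahombeg   [nasal place assimilation]
  gahombeg → gaombeg   [h-loss]
  giving Essim gaombeg.
The other candidates each miss or misapply at least one Essim change.

gaombeg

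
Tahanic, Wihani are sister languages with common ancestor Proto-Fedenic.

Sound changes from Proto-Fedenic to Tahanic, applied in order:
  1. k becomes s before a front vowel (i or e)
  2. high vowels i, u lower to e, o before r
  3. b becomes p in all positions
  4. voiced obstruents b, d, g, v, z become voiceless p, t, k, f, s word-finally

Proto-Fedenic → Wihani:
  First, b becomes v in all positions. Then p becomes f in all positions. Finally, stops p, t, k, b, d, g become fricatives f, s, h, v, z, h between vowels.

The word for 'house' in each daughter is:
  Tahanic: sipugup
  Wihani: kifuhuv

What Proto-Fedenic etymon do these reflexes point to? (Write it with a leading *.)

Position 7: Tahanic has p, Wihani has v. Taking the neighbouring segments as reconstructed: Tahanic p could go back to *p or *b; Wihani v could go back to *b or *v — the one source consistent with every daughter is *b.
Position 5: Tahanic has g, Wihani has h. Tahanic preserves g here (none of its changes turn any other segment into g), so the proto-segment is *g.
Continuing position by position gives *kipugub; check it forward:
Tahanic: *kipugub > sipugub > sipugup  (by palatalisation, unconditioned shift)
Wihani: start from *kipugub.
  rule 1 (unconditioned shift): kipugub → kipuguv
  rule 2 (unconditioned shift): kipuguv → kifuguv
  rule 3 (intervocalic lenition): kifuguv → kifuhuv
  ⇒ Wihani kifuhuv
*kipugub is the unique common source.

*kipugub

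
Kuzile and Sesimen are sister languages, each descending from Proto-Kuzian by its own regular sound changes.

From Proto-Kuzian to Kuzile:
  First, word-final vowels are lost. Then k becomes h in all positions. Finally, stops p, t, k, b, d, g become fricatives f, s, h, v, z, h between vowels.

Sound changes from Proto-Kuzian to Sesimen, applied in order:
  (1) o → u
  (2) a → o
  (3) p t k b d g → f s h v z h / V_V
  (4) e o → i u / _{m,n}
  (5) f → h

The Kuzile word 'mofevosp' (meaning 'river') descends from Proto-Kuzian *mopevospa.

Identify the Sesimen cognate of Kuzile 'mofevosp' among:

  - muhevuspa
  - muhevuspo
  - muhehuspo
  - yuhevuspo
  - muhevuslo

Sesimen: *mopevospa
  mopevospa → mupevuspa   [vowel merger]
  mupevuspa → mupevuspo   [vowel merger]
  mupevuspo → mufevuspo   [intervocalic lenition]
  mufevuspo (rule 4 does not apply)
  mufevuspo → muhevuspo   [unconditioned shift]
  giving Sesimen muhevuspo.
Among the options, 'muhevuspo' alone shows every Sesimen change applied in order.

muhevuspo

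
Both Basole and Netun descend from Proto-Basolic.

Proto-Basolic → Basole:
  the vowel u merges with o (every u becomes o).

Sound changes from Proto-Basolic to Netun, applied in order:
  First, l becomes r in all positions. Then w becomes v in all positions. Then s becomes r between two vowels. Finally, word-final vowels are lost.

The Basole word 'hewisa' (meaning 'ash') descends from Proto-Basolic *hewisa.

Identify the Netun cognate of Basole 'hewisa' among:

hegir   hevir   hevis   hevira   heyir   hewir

Netun: *hewisa
  hewisa (rule 1 does not apply)
  hewisa → hevisa   [unconditioned shift]
  hevisa → hevira   [rhotacism]
  hevira → hevir   [apocope]
  giving Netun hevir.
The other candidates each miss or misapply at least one Netun change.

hevir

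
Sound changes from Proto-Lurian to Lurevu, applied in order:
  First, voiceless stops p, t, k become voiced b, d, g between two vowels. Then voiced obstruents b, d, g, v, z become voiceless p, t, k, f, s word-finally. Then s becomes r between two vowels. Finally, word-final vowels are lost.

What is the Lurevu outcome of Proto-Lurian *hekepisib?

hegebirip

Lurevu: *hekepisib > hegebisib > hegebisip > hegebirip  (by intervocalic voicing, final devoicing, rhotacism)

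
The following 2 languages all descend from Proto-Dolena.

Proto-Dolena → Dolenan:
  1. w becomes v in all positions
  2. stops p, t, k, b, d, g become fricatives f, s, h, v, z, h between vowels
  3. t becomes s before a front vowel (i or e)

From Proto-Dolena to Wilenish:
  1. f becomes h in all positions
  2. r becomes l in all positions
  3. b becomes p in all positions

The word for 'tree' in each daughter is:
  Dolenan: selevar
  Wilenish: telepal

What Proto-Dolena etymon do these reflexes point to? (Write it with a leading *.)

*telebar

Position 1: Dolenan has s, Wilenish has t. Wilenish preserves t here (none of its changes turn any other segment into t), so the proto-segment is *t.
Position 7: Dolenan has r, Wilenish has l. Dolenan preserves r here (none of its changes turn any other segment into r), so the proto-segment is *r.
Position 5: Dolenan has v, Wilenish has p. Taking the neighbouring segments as reconstructed: Dolenan v could go back to *b or *v or *w; Wilenish p could go back to *p or *b — the one source consistent with every daughter is *b.
The remaining positions agree across the daughters. Check the candidate against every language:
Dolenan: start from *telebar.
  rule 1: no change — telebar
  rule 2 (intervocalic lenition): telebar → televar
  rule 3 (palatalisation): televar → selevar
  ⇒ Dolenan selevar
Wilenish: start from *telebar.
  rule 1: no change — telebar
  rule 2 (unconditioned shift): telebar → telebal
  rule 3 (unconditioned shift): telebal → telepal
  ⇒ Wilenish telepal
*telebar is the unique common source.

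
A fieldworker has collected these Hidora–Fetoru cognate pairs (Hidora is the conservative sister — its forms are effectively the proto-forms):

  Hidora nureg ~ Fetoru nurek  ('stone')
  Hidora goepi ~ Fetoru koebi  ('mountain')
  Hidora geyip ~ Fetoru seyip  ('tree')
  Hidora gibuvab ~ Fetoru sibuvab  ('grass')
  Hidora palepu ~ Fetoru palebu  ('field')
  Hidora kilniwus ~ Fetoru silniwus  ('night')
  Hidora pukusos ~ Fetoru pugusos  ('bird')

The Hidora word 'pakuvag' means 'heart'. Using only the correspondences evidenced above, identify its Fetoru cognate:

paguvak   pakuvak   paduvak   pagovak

pukusos ~ pugusos — Hidora k corresponds to Fetoru g between vowels (before a back vowel).
nureg ~ nurek — Hidora g corresponds to Fetoru k word-finally.
Applying these to Hidora 'pakuvag':
  pakuvag → paguvag   (k→g between vowels (before a back vowel))
  paguvag → paguvak   (g→k word-finally)
So the Fetoru cognate is 'paguvak'.

paguvak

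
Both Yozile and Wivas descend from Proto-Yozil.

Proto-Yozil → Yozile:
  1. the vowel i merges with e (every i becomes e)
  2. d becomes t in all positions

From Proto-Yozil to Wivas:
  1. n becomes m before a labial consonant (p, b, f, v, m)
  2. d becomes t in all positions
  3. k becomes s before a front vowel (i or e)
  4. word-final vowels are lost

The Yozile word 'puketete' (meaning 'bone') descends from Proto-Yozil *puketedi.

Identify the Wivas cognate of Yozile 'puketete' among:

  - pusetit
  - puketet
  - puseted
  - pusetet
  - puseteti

Wivas: *puketedi > puketeti > puseteti > pusetet  (by unconditioned shift, palatalisation, apocope)
Only 'pusetet' matches the regular Wivas development of *puketedi.

pusetet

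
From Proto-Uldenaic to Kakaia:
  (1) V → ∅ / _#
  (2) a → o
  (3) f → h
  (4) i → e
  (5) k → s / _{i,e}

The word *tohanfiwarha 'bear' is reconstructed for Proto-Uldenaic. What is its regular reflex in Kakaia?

tohonheworh

Kakaia: *tohanfiwarha > tohanfiwarh > tohonfiworh > tohonhiworh > tohonheworh  (by apocope, vowel merger, unconditioned shift, vowel merger)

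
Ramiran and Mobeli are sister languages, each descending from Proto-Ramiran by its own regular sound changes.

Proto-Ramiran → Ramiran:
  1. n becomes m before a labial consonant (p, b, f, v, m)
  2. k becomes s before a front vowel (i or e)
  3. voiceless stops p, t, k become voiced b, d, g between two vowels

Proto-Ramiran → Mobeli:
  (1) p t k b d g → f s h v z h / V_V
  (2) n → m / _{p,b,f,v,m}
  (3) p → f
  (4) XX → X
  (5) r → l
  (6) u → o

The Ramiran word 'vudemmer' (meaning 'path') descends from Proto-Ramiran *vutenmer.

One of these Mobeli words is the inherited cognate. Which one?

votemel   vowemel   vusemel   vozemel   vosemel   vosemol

Mobeli: start from *vutenmer.
  rule 1 (intervocalic lenition): vutenmer → vusenmer
  rule 2 (nasal place assimilation): vusenmer → vusemmer
  rule 3: no change — vusemmer
  rule 4 (degemination): vusemmer → vusemer
  rule 5 (unconditioned shift): vusemer → vusemel
  rule 6 (vowel merger): vusemel → vosemel
  ⇒ Mobeli vosemel
Only 'vosemel' matches the regular Mobeli development of *vutenmer.

vosemel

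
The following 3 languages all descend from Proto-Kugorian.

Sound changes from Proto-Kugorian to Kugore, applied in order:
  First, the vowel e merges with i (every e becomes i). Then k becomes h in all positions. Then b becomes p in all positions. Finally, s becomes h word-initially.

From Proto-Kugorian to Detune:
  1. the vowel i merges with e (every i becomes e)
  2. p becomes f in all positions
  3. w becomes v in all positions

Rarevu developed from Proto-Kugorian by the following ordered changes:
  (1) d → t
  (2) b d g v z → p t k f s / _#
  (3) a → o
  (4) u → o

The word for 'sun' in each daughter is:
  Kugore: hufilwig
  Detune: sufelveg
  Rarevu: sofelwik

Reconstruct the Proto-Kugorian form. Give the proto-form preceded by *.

*sufelwig

Position 4: Kugore has i, Detune has e, Rarevu has e. Rarevu preserves e here (none of its changes turn any other segment into e), so the proto-segment is *e.
Position 7: Kugore has i, Detune has e, Rarevu has i. Rarevu preserves i here (none of its changes turn any other segment into i), so the proto-segment is *i.
Position 1: Kugore has h, Detune has s, Rarevu has s. Detune preserves s here (none of its changes turn any other segment into s), so the proto-segment is *s.
Verify the candidate proto-form against each daughter:
Kugore: start from *sufelwig.
  rule 1 (vowel merger): sufelwig → sufilwig
  rule 2: no change — sufilwig
  rule 3: no change — sufilwig
  rule 4 (debuccalisation): sufilwig → hufilwig
  ⇒ Kugore hufilwig
Detune: *sufelwig
  sufelwig → sufelweg   [vowel merger]
  sufelweg (rule 2 does not apply)
  sufelweg → sufelveg   [unconditioned shift]
  giving Detune sufelveg.
Rarevu: start from *sufelwig.
  rule 1: no change — sufelwig
  rule 2 (final devoicing): sufelwig → sufelwik
  rule 3: no change — sufelwik
  rule 4 (vowel merger): sufelwik → sofelwik
  ⇒ Rarevu sofelwik
No other proto-form is consistent with every reflex, so the reconstruction is *sufelwig.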